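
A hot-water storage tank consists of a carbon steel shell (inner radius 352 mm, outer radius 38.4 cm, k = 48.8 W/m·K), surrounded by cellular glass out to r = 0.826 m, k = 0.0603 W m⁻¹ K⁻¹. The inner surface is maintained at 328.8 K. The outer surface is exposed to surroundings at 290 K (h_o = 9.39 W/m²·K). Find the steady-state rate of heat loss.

Series thermal resistances, inner to outer:
  R_carbon steel = (1/0.352 − 1/0.384)/(4πk) = 0.2367/(4π·48.8) = 3.861×10^-4 K/W
  R_cellular glass = (1/0.384 − 1/0.826)/(4πk) = 1.394/(4π·0.0603) = 1.839 K/W
  R_conv,out = 1/(4πr²h) = 1/(4π·0.826²·9.39) = 0.01242 K/W
ΣR = 3.861×10^-4 + 1.839 + 0.01242 = 1.852 K/W
Q = ΔT/ΣR = (328.8 K − 290 K)/1.852 = 21.0 W

Q = 21.0 W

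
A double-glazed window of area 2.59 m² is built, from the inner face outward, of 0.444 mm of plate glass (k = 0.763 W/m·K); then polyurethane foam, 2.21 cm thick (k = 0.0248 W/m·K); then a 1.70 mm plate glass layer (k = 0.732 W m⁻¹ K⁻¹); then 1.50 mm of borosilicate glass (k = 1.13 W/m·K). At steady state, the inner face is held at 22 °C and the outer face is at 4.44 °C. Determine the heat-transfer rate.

Treat each layer as a resistance in series:
  R_plate glass = L/(kA) = 4.44×10^-4/(0.763·2.59) = 2.247×10^-4 K/W
  R_polyurethane foam = L/(kA) = 0.0221/(0.0248·2.59) = 0.3441 K/W
  R_plate glass = L/(kA) = 0.00170/(0.732·2.59) = 8.967×10^-4 K/W
  R_borosilicate glass = L/(kA) = 0.00150/(1.13·2.59) = 5.125×10^-4 K/W
ΣR = 2.247×10^-4 + 0.3441 + 8.967×10^-4 + 5.125×10^-4 = 0.3457 K/W
Q = ΔT/ΣR = (22 °C − 4.44 °C)/0.3457 = 50.8 W

Q = 50.8 W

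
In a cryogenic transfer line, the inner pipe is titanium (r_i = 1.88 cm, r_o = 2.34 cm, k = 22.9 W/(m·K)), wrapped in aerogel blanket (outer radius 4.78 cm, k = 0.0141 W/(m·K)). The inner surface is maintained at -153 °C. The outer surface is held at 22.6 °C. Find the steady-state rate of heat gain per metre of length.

Treat each layer as a resistance in series:
  R'_titanium = ln(0.0234/0.0188)/(2πk) = 0.2189/(2π·22.9) = 0.001521 m·K/W
  R'_aerogel blanket = ln(0.0478/0.0234)/(2πk) = 0.7143/(2π·0.0141) = 8.063 m·K/W
ΣR = 0.001521 + 8.063 = 8.065 m·K/W
Q' = ΔT/ΣR = (-153 °C − 22.6 °C)/8.065 = -21.8 W/m
(Negative Q' ⇒ heat flows inward; heat gain = 21.8 W/m.)

Q' = 21.8 W/m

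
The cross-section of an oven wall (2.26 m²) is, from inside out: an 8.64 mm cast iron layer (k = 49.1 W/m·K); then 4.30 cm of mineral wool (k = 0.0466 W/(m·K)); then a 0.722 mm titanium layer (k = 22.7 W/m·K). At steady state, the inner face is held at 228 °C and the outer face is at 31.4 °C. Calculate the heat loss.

Q = 481 W

Resistance network (inner→outer):
  R_cast iron = L/(kA) = 0.00864/(49.1·2.26) = 7.786×10^-5 K/W
  R_mineral wool = L/(kA) = 0.0430/(0.0466·2.26) = 0.4083 K/W
  R_titanium = L/(kA) = 7.22×10^-4/(22.7·2.26) = 1.407×10^-5 K/W
ΣR = 7.786×10^-5 + 0.4083 + 1.407×10^-5 = 0.4084 K/W
Q = ΔT/ΣR = (228 °C − 31.4 °C)/0.4084 = 481 W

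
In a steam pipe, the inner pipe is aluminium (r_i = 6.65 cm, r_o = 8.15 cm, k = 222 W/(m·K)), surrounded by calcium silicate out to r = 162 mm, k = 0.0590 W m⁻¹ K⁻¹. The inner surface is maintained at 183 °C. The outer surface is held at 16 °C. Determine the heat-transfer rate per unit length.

Resistance network (inner→outer):
  R'_aluminium = ln(0.0815/0.0665)/(2πk) = 0.2034/(2π·222) = 1.458×10^-4 m·K/W
  R'_calcium silicate = ln(0.162/0.0815)/(2πk) = 0.6870/(2π·0.0590) = 1.853 m·K/W
ΣR = 1.458×10^-4 + 1.853 = 1.853 m·K/W
Q' = ΔT/ΣR = (183 °C − 16 °C)/1.853 = 90.1 W/m

Q' = 90.1 W/m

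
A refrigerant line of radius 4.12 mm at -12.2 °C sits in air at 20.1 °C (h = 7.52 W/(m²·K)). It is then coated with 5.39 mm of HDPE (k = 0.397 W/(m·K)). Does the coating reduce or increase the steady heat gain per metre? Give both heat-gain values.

increases: 6.29 → 12.6 W/m

Critical radius for a cylinder: r_cr = k/h = 0.0528 m = 5.28 cm.
Outer radius after coating: r₂ = 0.00412 + 0.00539 = 0.00951 m.
Since r₁ < r_cr and r₂ ≤ r_cr, the coating moves toward the maximum at r_cr — heat gain rises.
Bare: R = 1/(2πr₁h) = 5.137 m·K/W; Q = 32.3/5.137 = 6.29 W/m.
Coated: R = R_cond + R_conv = 2.561 m·K/W; Q = 32.3/2.561 = 12.6 W/m.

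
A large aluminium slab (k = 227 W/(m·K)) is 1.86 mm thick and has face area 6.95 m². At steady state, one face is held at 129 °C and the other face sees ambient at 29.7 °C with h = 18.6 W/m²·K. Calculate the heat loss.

Resistance network (inner→outer):
  R_aluminium = L/(kA) = 0.00186/(227·6.95) = 1.179×10^-6 K/W
  R_conv,out = 1/(hA) = 1/(18.6·6.95) = 0.007736 K/W
ΣR = 1.179×10^-6 + 0.007736 = 0.007737 K/W
Q = ΔT/ΣR = (129 °C − 29.7 °C)/0.007737 = 12800 W

Q = 12800 W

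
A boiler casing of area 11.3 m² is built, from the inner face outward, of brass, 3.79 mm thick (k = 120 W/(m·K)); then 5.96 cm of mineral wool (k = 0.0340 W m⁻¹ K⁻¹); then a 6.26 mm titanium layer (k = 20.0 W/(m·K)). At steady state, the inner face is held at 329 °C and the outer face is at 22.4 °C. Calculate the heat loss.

Resistance network (inner→outer):
  R_brass = L/(kA) = 0.00379/(120·11.3) = 2.795×10^-6 K/W
  R_mineral wool = L/(kA) = 0.0596/(0.0340·11.3) = 0.1551 K/W
  R_titanium = L/(kA) = 0.00626/(20.0·11.3) = 2.770×10^-5 K/W
ΣR = 2.795×10^-6 + 0.1551 + 2.770×10^-5 = 0.1551 K/W
Q = ΔT/ΣR = (329 °C − 22.4 °C)/0.1551 = 1980 W

Q = 1980 W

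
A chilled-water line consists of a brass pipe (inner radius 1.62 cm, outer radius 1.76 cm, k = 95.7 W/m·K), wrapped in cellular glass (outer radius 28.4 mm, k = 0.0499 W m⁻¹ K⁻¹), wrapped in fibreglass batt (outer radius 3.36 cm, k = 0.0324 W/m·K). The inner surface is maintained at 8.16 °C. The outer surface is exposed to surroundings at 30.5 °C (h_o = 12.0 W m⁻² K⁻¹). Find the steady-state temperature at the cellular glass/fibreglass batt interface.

T = 20.6 °C

Resistance network (inner→outer):
  R'_brass = ln(0.0176/0.0162)/(2πk) = 0.08289/(2π·95.7) = 1.378×10^-4 m·K/W
  R'_cellular glass = ln(0.0284/0.0176)/(2πk) = 0.4785/(2π·0.0499) = 1.526 m·K/W
  R'_fibreglass batt = ln(0.0336/0.0284)/(2πk) = 0.1681/(2π·0.0324) = 0.8259 m·K/W
  R'_conv,out = 1/(2πr h) = 1/(2π·0.0336·12.0) = 0.3947 m·K/W
ΣR = 1.378×10^-4 + 1.526 + 0.8259 + 0.3947 = 2.747 m·K/W
Q' = ΔT/ΣR = (8.16 °C − 30.5 °C)/2.747 = -8.133 W/m
From the inner boundary to the cellular glass/fibreglass batt interface, ΣR_partial = 1.526 m·K/W.
T_interface = T_in − Q'·ΣR_partial = 8.16 °C − (-8.133)(1.526) = 20.6 °C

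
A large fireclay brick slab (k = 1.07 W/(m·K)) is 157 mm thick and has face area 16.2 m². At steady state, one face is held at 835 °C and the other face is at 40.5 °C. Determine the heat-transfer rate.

Q = 87.7 kW

Q = kA·ΔT/L = 1.07 × 16.2 × |835 °C − 40.5 °C| / 0.157 = 87700 W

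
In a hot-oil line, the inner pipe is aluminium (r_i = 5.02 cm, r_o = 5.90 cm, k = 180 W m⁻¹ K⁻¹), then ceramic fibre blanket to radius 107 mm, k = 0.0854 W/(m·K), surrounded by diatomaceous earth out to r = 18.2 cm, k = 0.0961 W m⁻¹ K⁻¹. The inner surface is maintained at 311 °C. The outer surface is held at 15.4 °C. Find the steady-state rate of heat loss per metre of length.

Q' = 149 W/m

Series thermal resistances, inner to outer:
  R'_aluminium = ln(0.0590/0.0502)/(2πk) = 0.1615/(2π·180) = 1.428×10^-4 m·K/W
  R'_ceramic fibre blanket = ln(0.107/0.0590)/(2πk) = 0.5953/(2π·0.0854) = 1.109 m·K/W
  R'_diatomaceous earth = ln(0.182/0.107)/(2πk) = 0.5312/(2π·0.0961) = 0.8797 m·K/W
ΣR = 1.428×10^-4 + 1.109 + 0.8797 = 1.989 m·K/W
Q' = ΔT/ΣR = (311 °C − 15.4 °C)/1.989 = 149 W/m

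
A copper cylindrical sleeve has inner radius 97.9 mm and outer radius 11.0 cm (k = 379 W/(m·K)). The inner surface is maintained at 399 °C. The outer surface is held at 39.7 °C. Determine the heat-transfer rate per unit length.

Q' = 2πk·ΔT/ln(r₂/r₁) = 2π × 379 × 359.3 / ln(0.110/0.0979) = 7.34×10^6 W/m

Q' = 7340 kW/m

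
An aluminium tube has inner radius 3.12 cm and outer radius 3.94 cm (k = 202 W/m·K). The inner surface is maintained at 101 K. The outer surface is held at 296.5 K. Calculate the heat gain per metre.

Q' = 2πk·ΔT/ln(r₂/r₁) = 2π × 202 × 195.5 / ln(0.0394/0.0312) = 1.06×10^6 W/m

Q' = 1060 kW/m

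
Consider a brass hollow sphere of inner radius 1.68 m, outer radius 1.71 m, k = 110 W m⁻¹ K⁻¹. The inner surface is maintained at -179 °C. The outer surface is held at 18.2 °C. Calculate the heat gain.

Q = 4πk·ΔT/(1/r₁ − 1/r₂) = 4π × 110 × 197.2 / (1/1.68 − 1/1.71) = 2.61×10^7 W

Q = 26100 kW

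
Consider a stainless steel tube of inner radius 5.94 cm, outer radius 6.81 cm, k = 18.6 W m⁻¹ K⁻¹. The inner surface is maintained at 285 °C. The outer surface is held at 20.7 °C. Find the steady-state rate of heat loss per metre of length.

Q' = 2πk·ΔT/ln(r₂/r₁) = 2π × 18.6 × 264.3 / ln(0.0681/0.0594) = 2.26×10^5 W/m

Q' = 226 kW/m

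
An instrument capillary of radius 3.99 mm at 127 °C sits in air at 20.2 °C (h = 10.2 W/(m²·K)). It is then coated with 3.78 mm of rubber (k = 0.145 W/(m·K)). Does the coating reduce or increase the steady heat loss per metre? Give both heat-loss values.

Critical radius for a cylinder: r_cr = k/h = 0.0142 m = 1.42 cm.
Outer radius after coating: r₂ = 0.00399 + 0.00378 = 0.00777 m.
Since r₁ < r_cr and r₂ ≤ r_cr, the coating moves toward the maximum at r_cr — heat loss rises.
Bare: R = 1/(2πr₁h) = 3.911 m·K/W; Q = 106.8/3.911 = 27.3 W/m.
Coated: R = R_cond + R_conv = 2.740 m·K/W; Q = 106.8/2.740 = 39.0 W/m.

increases: 27.3 → 39.0 W/m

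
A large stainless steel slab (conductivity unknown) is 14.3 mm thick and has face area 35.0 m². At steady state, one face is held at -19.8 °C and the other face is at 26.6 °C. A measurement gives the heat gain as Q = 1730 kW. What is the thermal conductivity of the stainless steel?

k = 15.2 W/m·K

ΣR = ΔT/Q = |-19.8 − 26.6|/1.73×10^6 = 2.682×10^-5 K/W
L/(kA) = 2.682×10^-5 ⇒ k = 0.0143/(2.682×10^-5·35.0) = 15.2 W/m·K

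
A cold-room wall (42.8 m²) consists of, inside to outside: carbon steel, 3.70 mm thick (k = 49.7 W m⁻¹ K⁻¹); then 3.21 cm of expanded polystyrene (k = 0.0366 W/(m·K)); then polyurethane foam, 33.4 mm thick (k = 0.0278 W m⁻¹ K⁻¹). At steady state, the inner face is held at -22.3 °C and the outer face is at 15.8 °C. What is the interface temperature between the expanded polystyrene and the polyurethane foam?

T = -6.22 °C

Treat each layer as a resistance in series:
  R_carbon steel = L/(kA) = 0.00370/(49.7·42.8) = 1.739×10^-6 K/W
  R_expanded polystyrene = L/(kA) = 0.0321/(0.0366·42.8) = 0.02049 K/W
  R_polyurethane foam = L/(kA) = 0.0334/(0.0278·42.8) = 0.02807 K/W
ΣR = 1.739×10^-6 + 0.02049 + 0.02807 = 0.04856 K/W
Q = ΔT/ΣR = (-22.3 °C − 15.8 °C)/0.04856 = -784.6 W
From the inner boundary to the expanded polystyrene/polyurethane foam interface, ΣR_partial = 0.02049 K/W.
T_interface = T_in − Q·ΣR_partial = -22.3 °C − (-784.6)(0.02049) = -6.22 °C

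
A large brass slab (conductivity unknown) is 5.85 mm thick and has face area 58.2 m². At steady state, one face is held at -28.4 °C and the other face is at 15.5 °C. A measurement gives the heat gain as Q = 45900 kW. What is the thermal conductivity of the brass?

ΣR = ΔT/Q = |-28.4 − 15.5|/4.59×10^7 = 9.564×10^-7 K/W
L/(kA) = 9.564×10^-7 ⇒ k = 0.00585/(9.564×10^-7·58.2) = 105 W/m·K

k = 105 W/m·K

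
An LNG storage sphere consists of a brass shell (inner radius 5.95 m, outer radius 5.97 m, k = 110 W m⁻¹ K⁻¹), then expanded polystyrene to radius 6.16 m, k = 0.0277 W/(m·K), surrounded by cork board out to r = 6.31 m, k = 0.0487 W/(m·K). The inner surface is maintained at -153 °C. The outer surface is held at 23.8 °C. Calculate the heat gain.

Q = 8.36 kW

Treat each layer as a resistance in series:
  R_brass = (1/5.95 − 1/5.97)/(4πk) = 5.630×10^-4/(4π·110) = 4.073×10^-7 K/W
  R_expanded polystyrene = (1/5.97 − 1/6.16)/(4πk) = 0.005167/(4π·0.0277) = 0.01484 K/W
  R_cork board = (1/6.16 − 1/6.31)/(4πk) = 0.003859/(4π·0.0487) = 0.006306 K/W
ΣR = 4.073×10^-7 + 0.01484 + 0.006306 = 0.02115 K/W
Q = ΔT/ΣR = (-153 °C − 23.8 °C)/0.02115 = -8360 W
(Negative Q ⇒ heat flows inward; heat gain = 8360 W.)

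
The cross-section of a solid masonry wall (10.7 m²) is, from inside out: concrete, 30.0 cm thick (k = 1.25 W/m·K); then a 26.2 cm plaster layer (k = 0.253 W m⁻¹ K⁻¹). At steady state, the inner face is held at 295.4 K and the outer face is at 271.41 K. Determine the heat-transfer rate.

Q = 201 W

Series thermal resistances, inner to outer:
  R_concrete = L/(kA) = 0.300/(1.25·10.7) = 0.02243 K/W
  R_plaster = L/(kA) = 0.262/(0.253·10.7) = 0.09678 K/W
ΣR = 0.02243 + 0.09678 = 0.1192 K/W
Q = ΔT/ΣR = (295.4 K − 271.41 K)/0.1192 = 201 W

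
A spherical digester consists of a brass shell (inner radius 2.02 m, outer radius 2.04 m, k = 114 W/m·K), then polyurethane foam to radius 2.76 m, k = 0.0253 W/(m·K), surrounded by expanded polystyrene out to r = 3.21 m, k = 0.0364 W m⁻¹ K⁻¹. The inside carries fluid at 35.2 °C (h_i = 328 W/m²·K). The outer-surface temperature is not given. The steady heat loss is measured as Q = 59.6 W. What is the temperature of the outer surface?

T_out = 4.61 °C

Series resistances:
  R_conv,in = 1/(4πr²h) = 1/(4π·2.02²·328) = 5.946×10^-5 K/W
  R_brass = (1/2.02 − 1/2.04)/(4πk) = 0.004853/(4π·114) = 3.388×10^-6 K/W
  R_polyurethane foam = (1/2.04 − 1/2.76)/(4πk) = 0.1279/(4π·0.0253) = 0.4022 K/W
  R_expanded polystyrene = (1/2.76 − 1/3.21)/(4πk) = 0.05079/(4π·0.0364) = 0.1110 K/W
ΣR = 0.5133 K/W
ΔT = Q·ΣR = 59.6 × 0.5133 = 30.59 K
Heat flows outward, so T_out = T_in − ΔT = 35.2 − 30.59 = 4.61 °C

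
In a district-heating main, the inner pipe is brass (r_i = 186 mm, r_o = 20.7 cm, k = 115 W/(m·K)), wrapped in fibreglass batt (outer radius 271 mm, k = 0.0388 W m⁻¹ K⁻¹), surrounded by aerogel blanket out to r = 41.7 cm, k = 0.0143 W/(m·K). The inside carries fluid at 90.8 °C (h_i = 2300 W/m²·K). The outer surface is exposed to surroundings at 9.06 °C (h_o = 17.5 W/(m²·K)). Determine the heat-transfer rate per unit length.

Treat each layer as a resistance in series:
  R'_conv,in = 1/(2πr h) = 1/(2π·0.186·2300) = 3.720×10^-4 m·K/W
  R'_brass = ln(0.207/0.186)/(2πk) = 0.1070/(2π·115) = 1.480×10^-4 m·K/W
  R'_fibreglass batt = ln(0.271/0.207)/(2πk) = 0.2694/(2π·0.0388) = 1.105 m·K/W
  R'_aerogel blanket = ln(0.417/0.271)/(2πk) = 0.4310/(2π·0.0143) = 4.797 m·K/W
  R'_conv,out = 1/(2πr h) = 1/(2π·0.417·17.5) = 0.02181 m·K/W
ΣR = 3.720×10^-4 + 1.480×10^-4 + 1.105 + 4.797 + 0.02181 = 5.924 m·K/W
Q' = ΔT/ΣR = (90.8 °C − 9.06 °C)/5.924 = 13.8 W/m

Q' = 13.8 W/m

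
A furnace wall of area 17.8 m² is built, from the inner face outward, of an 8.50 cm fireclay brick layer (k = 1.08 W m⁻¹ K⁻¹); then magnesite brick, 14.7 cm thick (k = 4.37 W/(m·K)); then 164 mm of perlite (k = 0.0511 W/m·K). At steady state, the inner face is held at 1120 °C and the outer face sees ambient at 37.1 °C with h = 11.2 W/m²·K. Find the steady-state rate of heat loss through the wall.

Q = 5.65 kW

Series thermal resistances, inner to outer:
  R_fireclay brick = L/(kA) = 0.0850/(1.08·17.8) = 0.004422 K/W
  R_magnesite brick = L/(kA) = 0.147/(4.37·17.8) = 0.001890 K/W
  R_perlite = L/(kA) = 0.164/(0.0511·17.8) = 0.1803 K/W
  R_conv,out = 1/(hA) = 1/(11.2·17.8) = 0.005016 K/W
ΣR = 0.004422 + 0.001890 + 0.1803 + 0.005016 = 0.1916 K/W
Q = ΔT/ΣR = (1120 °C − 37.1 °C)/0.1916 = 5650 W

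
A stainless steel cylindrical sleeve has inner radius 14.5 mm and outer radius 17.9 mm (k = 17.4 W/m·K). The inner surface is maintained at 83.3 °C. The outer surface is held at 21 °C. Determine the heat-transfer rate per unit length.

Q' = 32.3 kW/m

Q' = 2πk·ΔT/ln(r₂/r₁) = 2π × 17.4 × 62.3 / ln(0.0179/0.0145) = 32300 W/m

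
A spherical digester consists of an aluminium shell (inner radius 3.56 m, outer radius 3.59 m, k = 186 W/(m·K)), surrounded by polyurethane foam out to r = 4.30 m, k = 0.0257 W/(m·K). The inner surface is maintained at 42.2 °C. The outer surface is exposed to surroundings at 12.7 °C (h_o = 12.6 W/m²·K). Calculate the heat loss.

Treat each layer as a resistance in series:
  R_aluminium = (1/3.56 − 1/3.59)/(4πk) = 0.002347/(4π·186) = 1.004×10^-6 K/W
  R_polyurethane foam = (1/3.59 − 1/4.30)/(4πk) = 0.04599/(4π·0.0257) = 0.1424 K/W
  R_conv,out = 1/(4πr²h) = 1/(4π·4.30²·12.6) = 3.416×10^-4 K/W
ΣR = 1.004×10^-6 + 0.1424 + 3.416×10^-4 = 0.1427 K/W
Q = ΔT/ΣR = (42.2 °C − 12.7 °C)/0.1427 = 207 W

Q = 207 W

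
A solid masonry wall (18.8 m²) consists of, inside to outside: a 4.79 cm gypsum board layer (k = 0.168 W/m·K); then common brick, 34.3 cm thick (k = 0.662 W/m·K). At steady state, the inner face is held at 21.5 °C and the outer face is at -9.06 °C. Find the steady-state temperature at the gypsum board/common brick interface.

Resistance network (inner→outer):
  R_gypsum board = L/(kA) = 0.0479/(0.168·18.8) = 0.01517 K/W
  R_common brick = L/(kA) = 0.343/(0.662·18.8) = 0.02756 K/W
ΣR = 0.01517 + 0.02756 = 0.04273 K/W
Q = ΔT/ΣR = (21.5 °C − -9.06 °C)/0.04273 = 715.2 W
From the inner boundary to the gypsum board/common brick interface, ΣR_partial = 0.01517 K/W.
T_interface = T_in − Q·ΣR_partial = 21.5 °C − (715.2)(0.01517) = 10.7 °C

T = 10.7 °C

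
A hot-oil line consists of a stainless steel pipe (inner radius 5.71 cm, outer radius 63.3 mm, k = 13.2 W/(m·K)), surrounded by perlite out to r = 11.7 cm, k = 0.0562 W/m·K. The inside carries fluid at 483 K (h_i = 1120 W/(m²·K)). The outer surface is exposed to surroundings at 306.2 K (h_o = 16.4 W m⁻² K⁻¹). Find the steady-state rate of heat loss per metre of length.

Series thermal resistances, inner to outer:
  R'_conv,in = 1/(2πr h) = 1/(2π·0.0571·1120) = 0.002489 m·K/W
  R'_stainless steel = ln(0.0633/0.0571)/(2πk) = 0.1031/(2π·13.2) = 0.001243 m·K/W
  R'_perlite = ln(0.117/0.0633)/(2πk) = 0.6143/(2π·0.0562) = 1.740 m·K/W
  R'_conv,out = 1/(2πr h) = 1/(2π·0.117·16.4) = 0.08295 m·K/W
ΣR = 0.002489 + 0.001243 + 1.740 + 0.08295 = 1.827 m·K/W
Q' = ΔT/ΣR = (483 K − 306.2 K)/1.827 = 96.8 W/m

Q' = 96.8 W/m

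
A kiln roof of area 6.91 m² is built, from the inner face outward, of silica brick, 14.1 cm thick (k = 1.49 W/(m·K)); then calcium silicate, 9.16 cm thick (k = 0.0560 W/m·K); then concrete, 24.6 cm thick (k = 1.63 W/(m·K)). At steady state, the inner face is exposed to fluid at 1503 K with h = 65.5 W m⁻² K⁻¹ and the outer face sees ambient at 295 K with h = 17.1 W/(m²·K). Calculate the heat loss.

Q = 4270 W

Resistance network (inner→outer):
  R_conv,in = 1/(hA) = 1/(65.5·6.91) = 0.002209 K/W
  R_silica brick = L/(kA) = 0.141/(1.49·6.91) = 0.01369 K/W
  R_calcium silicate = L/(kA) = 0.0916/(0.0560·6.91) = 0.2367 K/W
  R_concrete = L/(kA) = 0.246/(1.63·6.91) = 0.02184 K/W
  R_conv,out = 1/(hA) = 1/(17.1·6.91) = 0.008463 K/W
ΣR = 0.002209 + 0.01369 + 0.2367 + 0.02184 + 0.008463 = 0.2829 K/W
Q = ΔT/ΣR = (1503 K − 295 K)/0.2829 = 4270 W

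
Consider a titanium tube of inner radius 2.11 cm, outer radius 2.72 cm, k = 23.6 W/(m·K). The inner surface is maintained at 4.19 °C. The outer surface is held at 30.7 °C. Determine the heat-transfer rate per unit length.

Q' = 2πk·ΔT/ln(r₂/r₁) = 2π × 23.6 × 26.51 / ln(0.0272/0.0211) = 15500 W/m

Q' = 15.5 kW/m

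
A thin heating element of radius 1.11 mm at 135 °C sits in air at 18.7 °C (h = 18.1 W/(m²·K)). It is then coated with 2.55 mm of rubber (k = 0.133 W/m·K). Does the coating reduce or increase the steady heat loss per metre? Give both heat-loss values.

increases: 14.7 → 30.4 W/m

Critical radius for a cylinder: r_cr = k/h = 0.00735 m = 0.735 cm.
Outer radius after coating: r₂ = 0.00111 + 0.00255 = 0.00366 m.
Since r₁ < r_cr and r₂ ≤ r_cr, the coating moves toward the maximum at r_cr — heat loss rises.
Bare: R = 1/(2πr₁h) = 7.922 m·K/W; Q = 116.3/7.922 = 14.7 W/m.
Coated: R = R_cond + R_conv = 3.830 m·K/W; Q = 116.3/3.830 = 30.4 W/m.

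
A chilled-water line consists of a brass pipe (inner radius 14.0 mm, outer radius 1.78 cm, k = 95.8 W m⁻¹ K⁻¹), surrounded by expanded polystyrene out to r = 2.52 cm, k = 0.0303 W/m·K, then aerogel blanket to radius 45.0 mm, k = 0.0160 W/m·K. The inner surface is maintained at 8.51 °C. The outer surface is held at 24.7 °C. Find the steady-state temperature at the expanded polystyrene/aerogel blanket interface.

T = 12.4 °C

Series thermal resistances, inner to outer:
  R'_brass = ln(0.0178/0.0140)/(2πk) = 0.2401/(2π·95.8) = 3.990×10^-4 m·K/W
  R'_expanded polystyrene = ln(0.0252/0.0178)/(2πk) = 0.3476/(2π·0.0303) = 1.826 m·K/W
  R'_aerogel blanket = ln(0.0450/0.0252)/(2πk) = 0.5798/(2π·0.0160) = 5.768 m·K/W
ΣR = 3.990×10^-4 + 1.826 + 5.768 = 7.594 m·K/W
Q' = ΔT/ΣR = (8.51 °C − 24.7 °C)/7.594 = -2.132 W/m
From the inner boundary to the expanded polystyrene/aerogel blanket interface, ΣR_partial = 1.826 m·K/W.
T_interface = T_in − Q'·ΣR_partial = 8.51 °C − (-2.132)(1.826) = 12.4 °C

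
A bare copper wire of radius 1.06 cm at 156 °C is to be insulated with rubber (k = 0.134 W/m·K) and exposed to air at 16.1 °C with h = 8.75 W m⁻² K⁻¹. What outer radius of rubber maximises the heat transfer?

For a cylinder, r_cr = k_ins/h = 0.134/8.75 = 0.0153 m = 1.53 cm

r_cr = 1.53 cm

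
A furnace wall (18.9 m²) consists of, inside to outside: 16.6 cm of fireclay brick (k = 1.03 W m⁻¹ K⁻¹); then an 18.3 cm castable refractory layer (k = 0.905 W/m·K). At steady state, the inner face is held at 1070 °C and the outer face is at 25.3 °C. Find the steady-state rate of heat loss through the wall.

Treat each layer as a resistance in series:
  R_fireclay brick = L/(kA) = 0.166/(1.03·18.9) = 0.008527 K/W
  R_castable refractory = L/(kA) = 0.183/(0.905·18.9) = 0.01070 K/W
ΣR = 0.008527 + 0.01070 = 0.01923 K/W
Q = ΔT/ΣR = (1070 °C − 25.3 °C)/0.01923 = 54300 W

Q = 54.3 kW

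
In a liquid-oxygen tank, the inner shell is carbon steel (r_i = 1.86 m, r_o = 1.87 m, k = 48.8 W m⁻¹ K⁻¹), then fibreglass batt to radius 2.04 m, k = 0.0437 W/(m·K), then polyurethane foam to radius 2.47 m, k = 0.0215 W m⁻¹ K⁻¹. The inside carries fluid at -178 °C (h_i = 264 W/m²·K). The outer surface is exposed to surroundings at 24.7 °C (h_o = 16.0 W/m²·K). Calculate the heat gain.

Resistance network (inner→outer):
  R_conv,in = 1/(4πr²h) = 1/(4π·1.86²·264) = 8.713×10^-5 K/W
  R_carbon steel = (1/1.86 − 1/1.87)/(4πk) = 0.002875/(4π·48.8) = 4.688×10^-6 K/W
  R_fibreglass batt = (1/1.87 − 1/2.04)/(4πk) = 0.04456/(4π·0.0437) = 0.08115 K/W
  R_polyurethane foam = (1/2.04 − 1/2.47)/(4πk) = 0.08534/(4π·0.0215) = 0.3159 K/W
  R_conv,out = 1/(4πr²h) = 1/(4π·2.47²·16.0) = 8.152×10^-4 K/W
ΣR = 8.713×10^-5 + 4.688×10^-6 + 0.08115 + 0.3159 + 8.152×10^-4 = 0.3980 K/W
Q = ΔT/ΣR = (-178 °C − 24.7 °C)/0.3980 = -509 W
(Negative Q ⇒ heat flows inward; heat gain = 509 W.)

Q = 509 W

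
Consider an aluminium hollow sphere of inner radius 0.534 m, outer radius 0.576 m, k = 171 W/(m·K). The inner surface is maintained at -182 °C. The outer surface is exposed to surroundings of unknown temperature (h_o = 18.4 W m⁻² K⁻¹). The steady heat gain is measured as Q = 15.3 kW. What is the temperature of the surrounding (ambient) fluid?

Series resistances:
  R_aluminium = (1/0.534 − 1/0.576)/(4πk) = 0.1365/(4π·171) = 6.354×10^-5 K/W
  R_conv,out = 1/(4πr²h) = 1/(4π·0.576²·18.4) = 0.01304 K/W
ΣR = 0.01310 K/W
ΔT = Q·ΣR = 15300 × 0.01310 = 200.4 K
Heat flows inward, so T_out = T_in + ΔT = -182 + 200.4 = 18.4 °C

T_out = 18.4 °C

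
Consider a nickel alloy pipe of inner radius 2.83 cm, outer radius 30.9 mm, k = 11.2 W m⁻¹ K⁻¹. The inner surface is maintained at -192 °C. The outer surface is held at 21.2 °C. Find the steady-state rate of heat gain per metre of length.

Q' = 2πk·ΔT/ln(r₂/r₁) = 2π × 11.2 × 213.2 / ln(0.0309/0.0283) = 1.71×10^5 W/m

Q' = 1.71×10^5 W/m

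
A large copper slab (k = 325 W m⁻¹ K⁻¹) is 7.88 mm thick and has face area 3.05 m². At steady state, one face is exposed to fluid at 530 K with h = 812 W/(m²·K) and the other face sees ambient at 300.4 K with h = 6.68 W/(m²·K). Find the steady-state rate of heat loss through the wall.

Series thermal resistances, inner to outer:
  R_conv,in = 1/(hA) = 1/(812·3.05) = 4.038×10^-4 K/W
  R_copper = L/(kA) = 0.00788/(325·3.05) = 7.950×10^-6 K/W
  R_conv,out = 1/(hA) = 1/(6.68·3.05) = 0.04908 K/W
ΣR = 4.038×10^-4 + 7.950×10^-6 + 0.04908 = 0.04949 K/W
Q = ΔT/ΣR = (530 K − 300.4 K)/0.04949 = 4640 W

Q = 4.64 kW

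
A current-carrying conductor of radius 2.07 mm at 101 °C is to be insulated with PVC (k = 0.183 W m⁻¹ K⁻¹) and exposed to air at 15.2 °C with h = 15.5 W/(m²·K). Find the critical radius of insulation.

For a cylinder, r_cr = k_ins/h = 0.183/15.5 = 0.0118 m = 1.18 cm

r_cr = 1.18 cm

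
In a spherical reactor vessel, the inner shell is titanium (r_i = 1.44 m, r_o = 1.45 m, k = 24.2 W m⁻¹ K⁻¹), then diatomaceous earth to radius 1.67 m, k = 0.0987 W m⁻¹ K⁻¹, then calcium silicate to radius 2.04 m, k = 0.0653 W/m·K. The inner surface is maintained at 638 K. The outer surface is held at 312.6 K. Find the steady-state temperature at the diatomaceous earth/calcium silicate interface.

Treat each layer as a resistance in series:
  R_titanium = (1/1.44 − 1/1.45)/(4πk) = 0.004789/(4π·24.2) = 1.575×10^-5 K/W
  R_diatomaceous earth = (1/1.45 − 1/1.67)/(4πk) = 0.09085/(4π·0.0987) = 0.07325 K/W
  R_calcium silicate = (1/1.67 − 1/2.04)/(4πk) = 0.1086/(4π·0.0653) = 0.1324 K/W
ΣR = 1.575×10^-5 + 0.07325 + 0.1324 = 0.2057 K/W
Q = ΔT/ΣR = (638 K − 312.6 K)/0.2057 = 1582 W
From the inner boundary to the diatomaceous earth/calcium silicate interface, ΣR_partial = 0.07327 K/W.
T_interface = T_in − Q·ΣR_partial = 638 K − (1582)(0.07327) = 522 K

T = 522 K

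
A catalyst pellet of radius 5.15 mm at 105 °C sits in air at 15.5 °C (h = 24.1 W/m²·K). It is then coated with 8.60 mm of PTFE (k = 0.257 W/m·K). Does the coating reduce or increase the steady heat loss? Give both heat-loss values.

increases: 0.719 → 1.63 W

Critical radius for a sphere: r_cr = 2k/h = 0.0213 m = 2.13 cm.
Outer radius after coating: r₂ = 0.00515 + 0.00860 = 0.01375 m.
Since r₁ < r_cr and r₂ ≤ r_cr, the coating moves toward the maximum at r_cr — heat loss rises.
Bare: R = 1/(4πr₁²h) = 124.5 K/W; Q = 89.5/124.5 = 0.719 W.
Coated: R = R_cond + R_conv = 55.07 K/W; Q = 89.5/55.07 = 1.63 W.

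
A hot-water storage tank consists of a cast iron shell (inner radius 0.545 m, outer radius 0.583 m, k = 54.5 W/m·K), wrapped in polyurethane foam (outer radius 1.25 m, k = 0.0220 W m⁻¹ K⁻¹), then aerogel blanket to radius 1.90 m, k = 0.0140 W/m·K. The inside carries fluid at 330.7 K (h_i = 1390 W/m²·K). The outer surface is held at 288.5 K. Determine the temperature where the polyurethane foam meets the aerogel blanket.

Resistance network (inner→outer):
  R_conv,in = 1/(4πr²h) = 1/(4π·0.545²·1390) = 1.927×10^-4 K/W
  R_cast iron = (1/0.545 − 1/0.583)/(4πk) = 0.1196/(4π·54.5) = 1.746×10^-4 K/W
  R_polyurethane foam = (1/0.583 − 1/1.25)/(4πk) = 0.9153/(4π·0.0220) = 3.311 K/W
  R_aerogel blanket = (1/1.25 − 1/1.90)/(4πk) = 0.2737/(4π·0.0140) = 1.556 K/W
ΣR = 1.927×10^-4 + 1.746×10^-4 + 3.311 + 1.556 = 4.867 K/W
Q = ΔT/ΣR = (330.7 K − 288.5 K)/4.867 = 8.671 W
From the inner boundary to the polyurethane foam/aerogel blanket interface, ΣR_partial = 3.311 K/W.
T_interface = T_in − Q·ΣR_partial = 330.7 K − (8.671)(3.311) = 302.0 K

T = 302.0 K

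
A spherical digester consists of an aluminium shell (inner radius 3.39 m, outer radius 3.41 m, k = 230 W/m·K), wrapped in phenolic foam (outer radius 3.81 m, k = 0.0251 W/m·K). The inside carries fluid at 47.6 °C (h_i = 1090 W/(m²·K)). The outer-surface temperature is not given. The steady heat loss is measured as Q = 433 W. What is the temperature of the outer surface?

T_out = 5.33 °C

Sum the resistances:
  R_conv,in = 1/(4πr²h) = 1/(4π·3.39²·1090) = 6.353×10^-6 K/W
  R_aluminium = (1/3.39 − 1/3.41)/(4πk) = 0.001730/(4π·230) = 5.986×10^-7 K/W
  R_phenolic foam = (1/3.41 − 1/3.81)/(4πk) = 0.03079/(4π·0.0251) = 0.09761 K/W
ΣR = 0.09762 K/W
ΔT = Q·ΣR = 433 × 0.09762 = 42.27 K
Heat flows outward, so T_out = T_in − ΔT = 47.6 − 42.27 = 5.33 °C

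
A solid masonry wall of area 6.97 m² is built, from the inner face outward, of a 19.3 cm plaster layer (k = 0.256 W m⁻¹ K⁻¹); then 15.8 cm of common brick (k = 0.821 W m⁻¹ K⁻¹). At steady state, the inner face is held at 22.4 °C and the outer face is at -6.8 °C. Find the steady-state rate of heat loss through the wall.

Q = 215 W

Series thermal resistances, inner to outer:
  R_plaster = L/(kA) = 0.193/(0.256·6.97) = 0.1082 K/W
  R_common brick = L/(kA) = 0.158/(0.821·6.97) = 0.02761 K/W
ΣR = 0.1082 + 0.02761 = 0.1358 K/W
Q = ΔT/ΣR = (22.4 °C − -6.8 °C)/0.1358 = 215 W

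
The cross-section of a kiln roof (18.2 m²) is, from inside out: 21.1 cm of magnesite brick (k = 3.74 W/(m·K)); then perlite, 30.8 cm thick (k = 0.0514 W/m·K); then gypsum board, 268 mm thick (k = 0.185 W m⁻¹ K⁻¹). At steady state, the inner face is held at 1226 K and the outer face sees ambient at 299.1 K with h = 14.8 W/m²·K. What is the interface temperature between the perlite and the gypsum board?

T = 485 K

Series thermal resistances, inner to outer:
  R_magnesite brick = L/(kA) = 0.211/(3.74·18.2) = 0.003100 K/W
  R_perlite = L/(kA) = 0.308/(0.0514·18.2) = 0.3292 K/W
  R_gypsum board = L/(kA) = 0.268/(0.185·18.2) = 0.07960 K/W
  R_conv,out = 1/(hA) = 1/(14.8·18.2) = 0.003713 K/W
ΣR = 0.003100 + 0.3292 + 0.07960 + 0.003713 = 0.4156 K/W
Q = ΔT/ΣR = (1226 K − 299.1 K)/0.4156 = 2230 W
From the inner boundary to the perlite/gypsum board interface, ΣR_partial = 0.3323 K/W.
T_interface = T_in − Q·ΣR_partial = 1226 K − (2230)(0.3323) = 485 K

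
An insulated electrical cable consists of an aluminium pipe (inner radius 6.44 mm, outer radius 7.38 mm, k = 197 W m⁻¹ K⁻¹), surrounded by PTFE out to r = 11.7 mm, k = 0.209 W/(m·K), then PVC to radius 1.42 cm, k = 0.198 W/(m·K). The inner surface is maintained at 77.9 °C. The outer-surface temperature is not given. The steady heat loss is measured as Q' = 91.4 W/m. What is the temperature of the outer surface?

Sum the resistances:
  R'_aluminium = ln(0.00738/0.00644)/(2πk) = 0.1362/(2π·197) = 1.101×10^-4 m·K/W
  R'_PTFE = ln(0.0117/0.00738)/(2πk) = 0.4608/(2π·0.209) = 0.3509 m·K/W
  R'_PVC = ln(0.0142/0.0117)/(2πk) = 0.1937/(2π·0.198) = 0.1557 m·K/W
ΣR = 0.5067 m·K/W
ΔT = Q'·ΣR = 91.4 × 0.5067 = 46.31 K
Heat flows outward, so T_out = T_in − ΔT = 77.9 − 46.31 = 31.6 °C

T_out = 31.6 °C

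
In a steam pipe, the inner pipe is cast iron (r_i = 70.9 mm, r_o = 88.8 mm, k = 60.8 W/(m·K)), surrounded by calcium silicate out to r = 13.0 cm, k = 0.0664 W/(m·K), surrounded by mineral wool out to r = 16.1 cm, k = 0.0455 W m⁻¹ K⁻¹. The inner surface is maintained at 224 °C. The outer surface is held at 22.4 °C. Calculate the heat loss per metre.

Resistance network (inner→outer):
  R'_cast iron = ln(0.0888/0.0709)/(2πk) = 0.2251/(2π·60.8) = 5.893×10^-4 m·K/W
  R'_calcium silicate = ln(0.130/0.0888)/(2πk) = 0.3811/(2π·0.0664) = 0.9136 m·K/W
  R'_mineral wool = ln(0.161/0.130)/(2πk) = 0.2139/(2π·0.0455) = 0.7481 m·K/W
ΣR = 5.893×10^-4 + 0.9136 + 0.7481 = 1.662 m·K/W
Q' = ΔT/ΣR = (224 °C − 22.4 °C)/1.662 = 121 W/m

Q' = 121 W/m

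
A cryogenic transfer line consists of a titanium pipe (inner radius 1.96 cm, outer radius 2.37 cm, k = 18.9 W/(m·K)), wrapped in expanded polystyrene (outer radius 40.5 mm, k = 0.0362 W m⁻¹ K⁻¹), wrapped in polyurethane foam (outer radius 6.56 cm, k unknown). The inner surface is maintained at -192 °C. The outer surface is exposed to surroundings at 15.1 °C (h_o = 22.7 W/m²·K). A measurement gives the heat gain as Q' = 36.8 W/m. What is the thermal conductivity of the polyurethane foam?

ΣR = ΔT/Q' = |-192 − 15.1|/36.8 = 5.628 m·K/W
Known resistances:
  R'_titanium = ln(0.0237/0.0196)/(2πk) = 0.1899/(2π·18.9) = 0.001600 m·K/W
  R'_expanded polystyrene = ln(0.0405/0.0237)/(2πk) = 0.5358/(2π·0.0362) = 2.356 m·K/W
  R'_conv,out = 1/(2πr h) = 1/(2π·0.0656·22.7) = 0.1069 m·K/W
R_polyurethane foam = ΣR − ΣR_known = 5.628 − 2.464 = 3.164 m·K/W
ln(r₂/r₁)/(2πk) = 3.164 ⇒ k = 0.4823/(2π·3.164) = 0.0243 W/m·K

k = 0.0243 W/m·K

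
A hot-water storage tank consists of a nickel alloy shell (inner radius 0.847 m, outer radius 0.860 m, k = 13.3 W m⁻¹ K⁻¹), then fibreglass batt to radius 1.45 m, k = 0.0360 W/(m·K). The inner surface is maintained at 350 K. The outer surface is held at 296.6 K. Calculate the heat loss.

Series thermal resistances, inner to outer:
  R_nickel alloy = (1/0.847 − 1/0.860)/(4πk) = 0.01785/(4π·13.3) = 1.068×10^-4 K/W
  R_fibreglass batt = (1/0.860 − 1/1.45)/(4πk) = 0.4731/(4π·0.0360) = 1.046 K/W
ΣR = 1.068×10^-4 + 1.046 = 1.046 K/W
Q = ΔT/ΣR = (350 K − 296.6 K)/1.046 = 51.1 W

Q = 51.1 W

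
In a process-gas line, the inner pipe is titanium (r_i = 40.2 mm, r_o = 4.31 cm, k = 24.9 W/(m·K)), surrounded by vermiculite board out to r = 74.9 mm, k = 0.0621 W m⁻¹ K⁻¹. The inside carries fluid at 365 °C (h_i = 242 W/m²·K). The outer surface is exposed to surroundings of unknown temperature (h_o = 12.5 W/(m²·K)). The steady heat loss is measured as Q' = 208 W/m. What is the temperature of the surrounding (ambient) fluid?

T_out = 31.6 °C

Series resistances:
  R'_conv,in = 1/(2πr h) = 1/(2π·0.0402·242) = 0.01636 m·K/W
  R'_titanium = ln(0.0431/0.0402)/(2πk) = 0.06966/(2π·24.9) = 4.452×10^-4 m·K/W
  R'_vermiculite board = ln(0.0749/0.0431)/(2πk) = 0.5526/(2π·0.0621) = 1.416 m·K/W
  R'_conv,out = 1/(2πr h) = 1/(2π·0.0749·12.5) = 0.1700 m·K/W
ΣR = 1.603 m·K/W
ΔT = Q'·ΣR = 208 × 1.603 = 333.4 K
Heat flows outward, so T_out = T_in − ΔT = 365 − 333.4 = 31.6 °C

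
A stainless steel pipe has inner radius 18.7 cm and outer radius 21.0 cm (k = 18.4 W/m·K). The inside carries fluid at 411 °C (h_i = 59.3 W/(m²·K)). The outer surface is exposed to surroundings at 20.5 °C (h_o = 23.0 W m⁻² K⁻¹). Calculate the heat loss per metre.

Treat each layer as a resistance in series:
  R'_conv,in = 1/(2πr h) = 1/(2π·0.187·59.3) = 0.01435 m·K/W
  R'_stainless steel = ln(0.210/0.187)/(2πk) = 0.1160/(2π·18.4) = 0.001003 m·K/W
  R'_conv,out = 1/(2πr h) = 1/(2π·0.210·23.0) = 0.03295 m·K/W
ΣR = 0.01435 + 0.001003 + 0.03295 = 0.04830 m·K/W
Q' = ΔT/ΣR = (411 °C − 20.5 °C)/0.04830 = 8080 W/m

Q' = 8.08 kW/m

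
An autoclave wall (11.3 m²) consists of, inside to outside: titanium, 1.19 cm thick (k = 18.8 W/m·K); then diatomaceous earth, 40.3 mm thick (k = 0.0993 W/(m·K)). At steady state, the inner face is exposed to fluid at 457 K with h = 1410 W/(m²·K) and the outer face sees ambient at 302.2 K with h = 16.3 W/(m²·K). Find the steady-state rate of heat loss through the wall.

Q = 3.73 kW

Treat each layer as a resistance in series:
  R_conv,in = 1/(hA) = 1/(1410·11.3) = 6.276×10^-5 K/W
  R_titanium = L/(kA) = 0.0119/(18.8·11.3) = 5.602×10^-5 K/W
  R_diatomaceous earth = L/(kA) = 0.0403/(0.0993·11.3) = 0.03592 K/W
  R_conv,out = 1/(hA) = 1/(16.3·11.3) = 0.005429 K/W
ΣR = 6.276×10^-5 + 5.602×10^-5 + 0.03592 + 0.005429 = 0.04147 K/W
Q = ΔT/ΣR = (457 K − 302.2 K)/0.04147 = 3730 W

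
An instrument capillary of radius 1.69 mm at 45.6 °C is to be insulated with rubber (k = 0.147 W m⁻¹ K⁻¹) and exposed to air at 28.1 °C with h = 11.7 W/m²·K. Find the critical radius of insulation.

For a cylinder, r_cr = k_ins/h = 0.147/11.7 = 0.0126 m = 1.26 cm

r_cr = 1.26 cm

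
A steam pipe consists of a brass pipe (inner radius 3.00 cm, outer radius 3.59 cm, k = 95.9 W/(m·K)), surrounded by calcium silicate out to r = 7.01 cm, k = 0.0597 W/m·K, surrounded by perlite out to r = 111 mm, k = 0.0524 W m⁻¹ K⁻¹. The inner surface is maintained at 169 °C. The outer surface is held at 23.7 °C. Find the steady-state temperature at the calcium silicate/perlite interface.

Series thermal resistances, inner to outer:
  R'_brass = ln(0.0359/0.0300)/(2πk) = 0.1795/(2π·95.9) = 2.980×10^-4 m·K/W
  R'_calcium silicate = ln(0.0701/0.0359)/(2πk) = 0.6692/(2π·0.0597) = 1.784 m·K/W
  R'_perlite = ln(0.111/0.0701)/(2πk) = 0.4596/(2π·0.0524) = 1.396 m·K/W
ΣR = 2.980×10^-4 + 1.784 + 1.396 = 3.180 m·K/W
Q' = ΔT/ΣR = (169 °C − 23.7 °C)/3.180 = 45.69 W/m
From the inner boundary to the calcium silicate/perlite interface, ΣR_partial = 1.784 m·K/W.
T_interface = T_in − Q'·ΣR_partial = 169 °C − (45.69)(1.784) = 87.5 °C

T = 87.5 °C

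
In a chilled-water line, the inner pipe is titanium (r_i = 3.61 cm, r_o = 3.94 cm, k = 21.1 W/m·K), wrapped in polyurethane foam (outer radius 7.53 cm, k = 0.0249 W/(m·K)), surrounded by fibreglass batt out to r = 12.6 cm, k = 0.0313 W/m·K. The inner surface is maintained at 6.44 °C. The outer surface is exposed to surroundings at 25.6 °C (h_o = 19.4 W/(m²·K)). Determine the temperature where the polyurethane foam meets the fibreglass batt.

T = 18.1 °C

Series thermal resistances, inner to outer:
  R'_titanium = ln(0.0394/0.0361)/(2πk) = 0.08747/(2π·21.1) = 6.598×10^-4 m·K/W
  R'_polyurethane foam = ln(0.0753/0.0394)/(2πk) = 0.6477/(2π·0.0249) = 4.140 m·K/W
  R'_fibreglass batt = ln(0.126/0.0753)/(2πk) = 0.5148/(2π·0.0313) = 2.618 m·K/W
  R'_conv,out = 1/(2πr h) = 1/(2π·0.126·19.4) = 0.06511 m·K/W
ΣR = 6.598×10^-4 + 4.140 + 2.618 + 0.06511 = 6.824 m·K/W
Q' = ΔT/ΣR = (6.44 °C − 25.6 °C)/6.824 = -2.808 W/m
From the inner boundary to the polyurethane foam/fibreglass batt interface, ΣR_partial = 4.141 m·K/W.
T_interface = T_in − Q'·ΣR_partial = 6.44 °C − (-2.808)(4.141) = 18.1 °C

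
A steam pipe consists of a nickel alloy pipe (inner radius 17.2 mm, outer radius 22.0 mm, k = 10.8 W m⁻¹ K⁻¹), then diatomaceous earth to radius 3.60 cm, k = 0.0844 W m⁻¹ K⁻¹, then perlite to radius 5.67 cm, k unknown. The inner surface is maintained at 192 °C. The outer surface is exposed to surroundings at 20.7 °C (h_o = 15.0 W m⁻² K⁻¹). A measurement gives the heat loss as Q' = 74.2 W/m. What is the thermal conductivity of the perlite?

ΣR = ΔT/Q' = |192 − 20.7|/74.2 = 2.309 m·K/W
Known resistances:
  R'_nickel alloy = ln(0.0220/0.0172)/(2πk) = 0.2461/(2π·10.8) = 0.003627 m·K/W
  R'_diatomaceous earth = ln(0.0360/0.0220)/(2πk) = 0.4925/(2π·0.0844) = 0.9287 m·K/W
  R'_conv,out = 1/(2πr h) = 1/(2π·0.0567·15.0) = 0.1871 m·K/W
R_perlite = ΣR − ΣR_known = 2.309 − 1.119 = 1.190 m·K/W
ln(r₂/r₁)/(2πk) = 1.190 ⇒ k = 0.4543/(2π·1.190) = 0.0608 W/m·K

k = 0.0608 W/m·K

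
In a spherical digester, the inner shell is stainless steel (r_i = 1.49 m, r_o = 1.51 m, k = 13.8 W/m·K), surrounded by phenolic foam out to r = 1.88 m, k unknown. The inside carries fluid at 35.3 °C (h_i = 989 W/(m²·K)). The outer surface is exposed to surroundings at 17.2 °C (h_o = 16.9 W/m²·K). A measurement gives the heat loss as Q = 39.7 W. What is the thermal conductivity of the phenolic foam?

k = 0.0228 W/m·K

ΣR = ΔT/Q = |35.3 − 17.2|/39.7 = 0.4559 K/W
Known resistances:
  R_conv,in = 1/(4πr²h) = 1/(4π·1.49²·989) = 3.624×10^-5 K/W
  R_stainless steel = (1/1.49 − 1/1.51)/(4πk) = 0.008889/(4π·13.8) = 5.126×10^-5 K/W
  R_conv,out = 1/(4πr²h) = 1/(4π·1.88²·16.9) = 0.001332 K/W
R_phenolic foam = ΣR − ΣR_known = 0.4559 − 0.001419 = 0.4545 K/W
(1/r₁−1/r₂)/(4πk) = 0.4545 ⇒ k = 0.1303/(4π·0.4545) = 0.0228 W/m·K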